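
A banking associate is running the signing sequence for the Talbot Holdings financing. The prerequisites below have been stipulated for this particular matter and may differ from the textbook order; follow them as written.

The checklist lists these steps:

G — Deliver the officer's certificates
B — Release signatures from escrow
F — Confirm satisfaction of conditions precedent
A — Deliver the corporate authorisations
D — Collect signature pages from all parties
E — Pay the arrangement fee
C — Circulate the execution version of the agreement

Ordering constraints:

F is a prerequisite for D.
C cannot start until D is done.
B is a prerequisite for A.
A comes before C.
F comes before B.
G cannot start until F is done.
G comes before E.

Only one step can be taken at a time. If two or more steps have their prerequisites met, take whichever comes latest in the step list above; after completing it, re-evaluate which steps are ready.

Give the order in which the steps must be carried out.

F is the only step with nothing outstanding, so it goes first.
Ready: D, B and G. D is listed later → D.
B and G are both available; B is listed later → B.
Ready: A and G. A is listed later → A.
Ready: C and G. C is listed later → C.
That leaves G as the only ready step → G.
E is the only step now ready → E.

F, D, B, A, C, G, E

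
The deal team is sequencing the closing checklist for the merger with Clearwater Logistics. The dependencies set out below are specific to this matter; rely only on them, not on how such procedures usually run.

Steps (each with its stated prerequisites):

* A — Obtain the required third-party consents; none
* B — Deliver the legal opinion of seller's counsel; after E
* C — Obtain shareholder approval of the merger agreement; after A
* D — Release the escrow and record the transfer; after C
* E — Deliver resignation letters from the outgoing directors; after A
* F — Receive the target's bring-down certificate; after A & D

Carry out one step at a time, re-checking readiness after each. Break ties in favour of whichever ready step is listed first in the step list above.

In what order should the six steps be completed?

A, C, D, E, B, F

A has no prerequisites → A first.
C and E are both available; C is listed earlier → C.
D now also ready, so the ready set is {D, E}; D is listed earlier → D.
F now also ready, so the ready set is {E, F}; E is listed earlier → E.
B and F are both available; B is listed earlier → B.
F is the only step now ready → F.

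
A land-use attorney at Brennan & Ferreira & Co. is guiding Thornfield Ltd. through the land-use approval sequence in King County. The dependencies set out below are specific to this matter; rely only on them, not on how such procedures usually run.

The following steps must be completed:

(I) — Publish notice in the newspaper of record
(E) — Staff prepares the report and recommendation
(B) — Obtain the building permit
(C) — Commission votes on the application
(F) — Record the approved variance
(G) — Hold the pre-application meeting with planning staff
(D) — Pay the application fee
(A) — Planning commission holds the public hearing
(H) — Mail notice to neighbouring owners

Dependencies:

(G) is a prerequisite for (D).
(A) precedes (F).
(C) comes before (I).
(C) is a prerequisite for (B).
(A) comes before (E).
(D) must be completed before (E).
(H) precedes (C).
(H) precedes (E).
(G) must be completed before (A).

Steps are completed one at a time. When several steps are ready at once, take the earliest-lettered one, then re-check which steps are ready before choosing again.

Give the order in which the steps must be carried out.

Nothing is required for (G) and (H). (G) has the earlier label → (G) first.
Ready: (A), (D) and (H). (A) has the earlier label → (A).
(D), (F) and (H) are all available; (D) has the earlier label → (D).
Ready: (F) and (H). (F) has the earlier label → (F).
That leaves (H) as the only ready step → (H).
Now (C) and (E) have their prerequisites met. (C) has the earlier label, so (C) next.
(B) and (I) now also ready, so the ready set is {(B), (E), (I)}; (B) has the earlier label → (B).
Now (E) and (I) have their prerequisites met. (E) has the earlier label, so (E) next.
(I) is the only step now ready → (I).

(G), (A), (D), (F), (H), (C), (B), (E), (I)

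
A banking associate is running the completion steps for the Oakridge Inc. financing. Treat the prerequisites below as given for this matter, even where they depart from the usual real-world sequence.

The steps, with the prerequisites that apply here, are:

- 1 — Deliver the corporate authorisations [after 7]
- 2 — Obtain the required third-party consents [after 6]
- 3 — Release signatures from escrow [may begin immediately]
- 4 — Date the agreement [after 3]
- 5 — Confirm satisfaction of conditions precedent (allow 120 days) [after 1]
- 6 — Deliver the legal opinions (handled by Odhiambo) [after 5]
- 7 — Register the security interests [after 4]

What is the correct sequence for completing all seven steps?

3 4 7 1 5 6 2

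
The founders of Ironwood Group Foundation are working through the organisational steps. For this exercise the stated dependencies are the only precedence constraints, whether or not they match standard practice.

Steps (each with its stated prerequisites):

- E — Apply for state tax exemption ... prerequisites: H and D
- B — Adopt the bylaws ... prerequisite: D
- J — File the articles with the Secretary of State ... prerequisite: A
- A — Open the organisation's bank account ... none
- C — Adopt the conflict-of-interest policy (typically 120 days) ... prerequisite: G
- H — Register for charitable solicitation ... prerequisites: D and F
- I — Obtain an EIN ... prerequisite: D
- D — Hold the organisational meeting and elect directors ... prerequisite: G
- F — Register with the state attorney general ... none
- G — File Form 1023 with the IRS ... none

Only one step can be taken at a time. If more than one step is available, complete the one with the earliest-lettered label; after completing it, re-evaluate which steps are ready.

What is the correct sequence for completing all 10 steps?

A → F → G → C → D → B → H → E → I → J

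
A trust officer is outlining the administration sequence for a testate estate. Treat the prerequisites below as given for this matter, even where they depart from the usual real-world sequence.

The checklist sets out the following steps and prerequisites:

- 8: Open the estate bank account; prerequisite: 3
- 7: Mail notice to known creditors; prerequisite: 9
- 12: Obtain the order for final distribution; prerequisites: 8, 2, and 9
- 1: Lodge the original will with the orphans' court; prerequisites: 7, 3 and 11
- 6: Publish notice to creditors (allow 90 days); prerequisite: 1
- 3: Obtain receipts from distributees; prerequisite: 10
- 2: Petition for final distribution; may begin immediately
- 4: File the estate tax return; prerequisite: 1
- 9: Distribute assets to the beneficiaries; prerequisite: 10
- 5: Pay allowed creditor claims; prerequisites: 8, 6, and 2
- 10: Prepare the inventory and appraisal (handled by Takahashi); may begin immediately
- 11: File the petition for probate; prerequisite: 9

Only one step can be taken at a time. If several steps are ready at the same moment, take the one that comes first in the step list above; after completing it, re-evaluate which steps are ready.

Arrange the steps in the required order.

2 10 3 8 9 7 12 11 1 6 4 5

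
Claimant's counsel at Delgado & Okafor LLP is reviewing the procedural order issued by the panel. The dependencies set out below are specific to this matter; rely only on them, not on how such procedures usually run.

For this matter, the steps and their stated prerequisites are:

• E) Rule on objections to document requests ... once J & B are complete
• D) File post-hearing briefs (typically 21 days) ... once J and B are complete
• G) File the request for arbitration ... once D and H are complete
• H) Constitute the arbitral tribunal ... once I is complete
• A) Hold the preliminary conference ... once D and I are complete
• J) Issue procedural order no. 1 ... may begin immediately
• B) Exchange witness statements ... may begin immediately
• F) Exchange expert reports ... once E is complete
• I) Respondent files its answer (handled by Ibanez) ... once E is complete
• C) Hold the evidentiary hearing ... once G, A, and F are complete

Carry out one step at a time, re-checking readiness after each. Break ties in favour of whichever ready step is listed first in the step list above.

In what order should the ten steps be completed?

J B E D F I H G A C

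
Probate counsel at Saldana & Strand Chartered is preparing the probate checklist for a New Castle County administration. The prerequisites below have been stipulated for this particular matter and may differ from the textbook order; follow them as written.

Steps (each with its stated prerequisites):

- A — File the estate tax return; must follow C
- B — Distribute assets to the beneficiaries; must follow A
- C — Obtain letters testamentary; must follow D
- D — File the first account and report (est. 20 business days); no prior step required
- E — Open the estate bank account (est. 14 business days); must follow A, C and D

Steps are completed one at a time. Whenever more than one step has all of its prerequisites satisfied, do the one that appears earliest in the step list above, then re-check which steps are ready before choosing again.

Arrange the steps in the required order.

D is the only step with nothing outstanding, so it goes first.
C needed D, now all done → C.
A needed C, now all done → A.
Now B and E have their prerequisites met. B is listed earlier, so B next.
E is the only step now ready → E.

D, C, A, B, E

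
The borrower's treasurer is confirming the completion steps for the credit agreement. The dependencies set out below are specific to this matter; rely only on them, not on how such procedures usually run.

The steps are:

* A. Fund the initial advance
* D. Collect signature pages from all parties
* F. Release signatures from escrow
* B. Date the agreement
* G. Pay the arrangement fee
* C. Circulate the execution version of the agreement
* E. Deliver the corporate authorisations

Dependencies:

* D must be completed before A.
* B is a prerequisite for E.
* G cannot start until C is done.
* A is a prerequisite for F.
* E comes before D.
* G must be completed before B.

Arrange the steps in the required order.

C is the only step with nothing outstanding, so it goes first.
G is the only step now ready → G.
B needed G, now all done → B.
Next only E has its prerequisites met → E.
That leaves D as the only ready step → D.
A needed D, now all done → A.
F is the only step now ready → F.

C → G → B → E → D → A → F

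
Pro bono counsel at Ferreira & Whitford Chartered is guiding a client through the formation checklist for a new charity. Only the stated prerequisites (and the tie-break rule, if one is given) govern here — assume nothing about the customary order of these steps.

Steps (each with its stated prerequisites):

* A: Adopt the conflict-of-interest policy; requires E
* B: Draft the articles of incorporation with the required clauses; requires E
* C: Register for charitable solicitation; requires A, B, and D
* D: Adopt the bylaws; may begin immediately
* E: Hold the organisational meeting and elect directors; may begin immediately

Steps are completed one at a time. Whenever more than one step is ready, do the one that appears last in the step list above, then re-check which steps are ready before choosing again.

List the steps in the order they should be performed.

E and D have no prerequisites; E is listed later, so E is first.
B and A now also ready, so the ready set is {D, B, A}; D is listed later → D.
B and A are both available; B is listed later → B.
A is the only step now ready → A.
C needed D, B and A, now all done → C.

E, D, B, A, C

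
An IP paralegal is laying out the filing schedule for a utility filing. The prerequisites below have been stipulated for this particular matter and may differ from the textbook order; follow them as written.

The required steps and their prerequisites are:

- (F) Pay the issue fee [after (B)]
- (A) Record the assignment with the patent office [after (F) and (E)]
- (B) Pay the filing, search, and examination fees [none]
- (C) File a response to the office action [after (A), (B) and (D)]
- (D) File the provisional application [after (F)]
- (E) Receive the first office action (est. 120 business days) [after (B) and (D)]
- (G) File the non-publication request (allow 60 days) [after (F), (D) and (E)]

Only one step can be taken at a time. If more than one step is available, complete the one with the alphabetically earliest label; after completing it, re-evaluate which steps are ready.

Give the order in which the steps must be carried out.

(B) has no prerequisites → (B) first.
Next only (F) has its prerequisites met → (F).
(D) is the only step now ready → (D).
(E) needed (B) and (D), now all done → (E).
(A) and (G) are both available; (A) has the earlier label → (A).
(C) and (G) are both available; (C) has the earlier label → (C).
Next only (G) has its prerequisites met → (G).

(B), (F), (D), (E), (A), (C), (G)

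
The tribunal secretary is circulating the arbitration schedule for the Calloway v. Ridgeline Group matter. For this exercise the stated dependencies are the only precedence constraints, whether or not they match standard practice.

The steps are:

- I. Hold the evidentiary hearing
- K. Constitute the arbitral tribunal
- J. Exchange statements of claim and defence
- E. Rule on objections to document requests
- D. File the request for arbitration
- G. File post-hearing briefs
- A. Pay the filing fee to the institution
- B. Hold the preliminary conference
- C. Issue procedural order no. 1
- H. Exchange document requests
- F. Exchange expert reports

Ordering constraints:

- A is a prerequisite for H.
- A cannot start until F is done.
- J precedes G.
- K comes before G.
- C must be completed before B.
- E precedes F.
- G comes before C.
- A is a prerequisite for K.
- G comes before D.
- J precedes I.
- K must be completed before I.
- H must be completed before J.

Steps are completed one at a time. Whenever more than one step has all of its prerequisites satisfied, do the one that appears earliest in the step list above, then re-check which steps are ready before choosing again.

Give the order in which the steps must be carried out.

E → F → A → K → H → J → I → G → D → C → B

E is the only step with nothing outstanding, so it goes first.
F needed E, now all done → F.
A is the only step now ready → A.
K and H are both available; K is listed earlier → K.
H is the only step now ready → H.
J needed H, now all done → J.
I and G are both available; I is listed earlier → I.
That leaves G as the only ready step → G.
D and C are both available; D is listed earlier → D.
C needed G, now all done → C.
Next only B has its prerequisites met → B.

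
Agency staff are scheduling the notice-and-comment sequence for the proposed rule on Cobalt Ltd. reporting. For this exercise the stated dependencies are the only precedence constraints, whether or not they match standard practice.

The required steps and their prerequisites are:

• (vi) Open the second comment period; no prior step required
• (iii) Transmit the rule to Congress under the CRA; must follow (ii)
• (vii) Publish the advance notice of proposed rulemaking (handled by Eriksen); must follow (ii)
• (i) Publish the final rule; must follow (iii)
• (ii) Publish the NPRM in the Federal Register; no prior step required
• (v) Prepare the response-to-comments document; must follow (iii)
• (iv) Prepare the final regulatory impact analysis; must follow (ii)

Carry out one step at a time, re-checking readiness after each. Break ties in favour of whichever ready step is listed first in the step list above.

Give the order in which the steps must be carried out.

(vi) → (ii) → (iii) → (vii) → (i) → (v) → (iv)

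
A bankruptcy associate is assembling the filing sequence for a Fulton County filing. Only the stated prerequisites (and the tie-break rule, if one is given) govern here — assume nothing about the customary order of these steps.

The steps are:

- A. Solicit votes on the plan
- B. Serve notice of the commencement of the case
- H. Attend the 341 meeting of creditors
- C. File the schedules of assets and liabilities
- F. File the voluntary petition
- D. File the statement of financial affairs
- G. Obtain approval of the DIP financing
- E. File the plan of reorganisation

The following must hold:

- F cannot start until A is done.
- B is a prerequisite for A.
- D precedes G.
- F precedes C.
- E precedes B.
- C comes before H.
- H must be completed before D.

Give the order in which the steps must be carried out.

E is the only step with nothing outstanding, so it goes first.
B needed E, now all done → B.
That leaves A as the only ready step → A.
F needed A, now all done → F.
C is the only step now ready → C.
Next only H has its prerequisites met → H.
That leaves D as the only ready step → D.
Next only G has its prerequisites met → G.

E, B, A, F, C, H, D, G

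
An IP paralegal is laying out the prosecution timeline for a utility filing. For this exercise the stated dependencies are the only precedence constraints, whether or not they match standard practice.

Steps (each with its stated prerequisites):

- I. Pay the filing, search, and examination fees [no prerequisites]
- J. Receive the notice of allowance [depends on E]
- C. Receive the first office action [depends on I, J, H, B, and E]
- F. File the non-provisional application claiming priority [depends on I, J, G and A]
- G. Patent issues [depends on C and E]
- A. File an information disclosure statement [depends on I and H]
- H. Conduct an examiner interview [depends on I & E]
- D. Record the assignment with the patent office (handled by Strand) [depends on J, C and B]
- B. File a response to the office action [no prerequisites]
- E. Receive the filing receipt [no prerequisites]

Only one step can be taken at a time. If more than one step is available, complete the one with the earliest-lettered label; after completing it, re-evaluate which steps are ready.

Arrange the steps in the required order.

B, E and I have no prerequisites; B has the earlier label, so B is first.
E and I are both available; E has the earlier label → E.
J now also ready, so the ready set is {I, J}; I has the earlier label → I.
Now H and J have their prerequisites met. H has the earlier label, so H next.
A and J are both available; A has the earlier label → A.
Next only J has its prerequisites met → J.
C needed B, E, H, I and J, now all done → C.
Now D and G have their prerequisites met. D has the earlier label, so D next.
G needed C and E, now all done → G.
That leaves F as the only ready step → F.

B, E, I, H, A, J, C, D, G, F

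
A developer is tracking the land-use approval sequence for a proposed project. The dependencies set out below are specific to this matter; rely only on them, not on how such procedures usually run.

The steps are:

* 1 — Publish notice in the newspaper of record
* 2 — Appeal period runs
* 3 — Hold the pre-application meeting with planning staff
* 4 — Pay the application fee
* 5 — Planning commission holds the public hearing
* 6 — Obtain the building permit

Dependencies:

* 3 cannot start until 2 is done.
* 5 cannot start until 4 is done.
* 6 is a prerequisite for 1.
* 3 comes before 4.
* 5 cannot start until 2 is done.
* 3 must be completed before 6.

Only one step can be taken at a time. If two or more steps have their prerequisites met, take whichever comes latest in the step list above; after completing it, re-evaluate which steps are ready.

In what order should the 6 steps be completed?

2 is the only step with nothing outstanding, so it goes first.
3 needed 2, now all done → 3.
6 and 4 are both available; 6 is listed later → 6.
4 and 1 are both available; 4 is listed later → 4.
5 and 1 are both available; 5 is listed later → 5.
1 needed 6, now all done → 1.

2 → 3 → 6 → 4 → 5 → 1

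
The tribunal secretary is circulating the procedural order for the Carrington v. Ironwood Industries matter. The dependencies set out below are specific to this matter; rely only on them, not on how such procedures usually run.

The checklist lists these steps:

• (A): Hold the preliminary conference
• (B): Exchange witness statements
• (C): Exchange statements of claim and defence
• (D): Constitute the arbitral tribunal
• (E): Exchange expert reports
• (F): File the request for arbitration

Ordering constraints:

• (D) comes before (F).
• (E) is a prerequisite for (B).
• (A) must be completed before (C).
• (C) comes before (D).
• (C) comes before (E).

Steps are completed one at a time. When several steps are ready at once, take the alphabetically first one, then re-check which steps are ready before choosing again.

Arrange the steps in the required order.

(A) is the only step with nothing outstanding, so it goes first.
(C) is the only step now ready → (C).
Ready: (D) and (E). (D) has the earlier label → (D).
Now (E) and (F) have their prerequisites met. (E) has the earlier label, so (E) next.
(B) now also ready, so the ready set is {(B), (F)}; (B) has the earlier label → (B).
Next only (F) has its prerequisites met → (F).

(A), (C), (D), (E), (B), (F)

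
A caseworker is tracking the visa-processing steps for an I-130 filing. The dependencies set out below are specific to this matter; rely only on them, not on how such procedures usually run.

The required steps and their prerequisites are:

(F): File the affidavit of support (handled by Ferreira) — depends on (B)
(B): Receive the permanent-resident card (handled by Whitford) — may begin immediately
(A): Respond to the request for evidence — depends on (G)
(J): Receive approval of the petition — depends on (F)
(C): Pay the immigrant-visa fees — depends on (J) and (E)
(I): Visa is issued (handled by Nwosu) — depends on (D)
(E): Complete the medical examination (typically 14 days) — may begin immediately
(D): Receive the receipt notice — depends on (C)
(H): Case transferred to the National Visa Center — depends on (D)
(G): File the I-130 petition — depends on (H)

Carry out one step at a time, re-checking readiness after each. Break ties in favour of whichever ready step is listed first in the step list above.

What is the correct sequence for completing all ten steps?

(B) and (E) have no prerequisites; (B) is listed earlier, so (B) is first.
Now (F) and (E) have their prerequisites met. (F) is listed earlier, so (F) next.
Now (J) and (E) have their prerequisites met. (J) is listed earlier, so (J) next.
(E) is the only step now ready → (E).
Next only (C) has its prerequisites met → (C).
(D) needed (C), now all done → (D).
Now (I) and (H) have their prerequisites met. (I) is listed earlier, so (I) next.
(H) needed (D), now all done → (H).
(G) needed (H), now all done → (G).
(A) is the only step now ready → (A).

(B) → (F) → (J) → (E) → (C) → (D) → (I) → (H) → (G) → (A)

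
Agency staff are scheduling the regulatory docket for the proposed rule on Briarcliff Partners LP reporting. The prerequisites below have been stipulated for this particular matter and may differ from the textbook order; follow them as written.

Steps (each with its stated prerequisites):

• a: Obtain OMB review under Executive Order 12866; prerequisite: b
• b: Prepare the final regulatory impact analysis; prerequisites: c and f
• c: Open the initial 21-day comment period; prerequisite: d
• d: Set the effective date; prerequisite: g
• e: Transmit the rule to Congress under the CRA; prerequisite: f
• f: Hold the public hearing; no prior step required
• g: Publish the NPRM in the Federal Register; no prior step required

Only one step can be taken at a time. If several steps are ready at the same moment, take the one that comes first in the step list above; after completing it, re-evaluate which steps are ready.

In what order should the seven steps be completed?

f e g d c b a

Nothing is required for f and g. f is listed earlier → f first.
Now e and g have their prerequisites met. e is listed earlier, so e next.
g is the only step now ready → g.
That leaves d as the only ready step → d.
That leaves c as the only ready step → c.
b needed c and f, now all done → b.
Next only a has its prerequisites met → a.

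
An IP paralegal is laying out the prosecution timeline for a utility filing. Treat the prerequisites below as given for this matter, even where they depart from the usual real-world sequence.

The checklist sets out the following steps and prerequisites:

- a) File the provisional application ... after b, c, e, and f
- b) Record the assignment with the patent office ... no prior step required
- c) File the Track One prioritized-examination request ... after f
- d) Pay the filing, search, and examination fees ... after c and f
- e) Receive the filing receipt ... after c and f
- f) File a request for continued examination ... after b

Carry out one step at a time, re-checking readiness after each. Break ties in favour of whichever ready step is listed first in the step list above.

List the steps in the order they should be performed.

Only b has no prerequisites, so it is first.
That leaves f as the only ready step → f.
c needed f, now all done → c.
Ready: d and e. d is listed earlier → d.
e is the only step now ready → e.
Next only a has its prerequisites met → a.

b f c d e a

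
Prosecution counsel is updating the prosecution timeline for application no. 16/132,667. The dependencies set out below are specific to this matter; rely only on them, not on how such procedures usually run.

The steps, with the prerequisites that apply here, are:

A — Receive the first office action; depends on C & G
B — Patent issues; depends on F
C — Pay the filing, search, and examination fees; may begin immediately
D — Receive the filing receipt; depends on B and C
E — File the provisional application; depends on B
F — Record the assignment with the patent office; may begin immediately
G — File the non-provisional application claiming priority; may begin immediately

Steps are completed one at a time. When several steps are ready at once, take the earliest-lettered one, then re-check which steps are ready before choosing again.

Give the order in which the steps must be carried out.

Nothing is required for C, F and G. C has the earlier label → C first.
F and G are both available; F has the earlier label → F.
B now also ready, so the ready set is {B, G}; B has the earlier label → B.
D and E now also ready, so the ready set is {D, E, G}; D has the earlier label → D.
Ready: E and G. E has the earlier label → E.
That leaves G as the only ready step → G.
That leaves A as the only ready step → A.

C F B D E G A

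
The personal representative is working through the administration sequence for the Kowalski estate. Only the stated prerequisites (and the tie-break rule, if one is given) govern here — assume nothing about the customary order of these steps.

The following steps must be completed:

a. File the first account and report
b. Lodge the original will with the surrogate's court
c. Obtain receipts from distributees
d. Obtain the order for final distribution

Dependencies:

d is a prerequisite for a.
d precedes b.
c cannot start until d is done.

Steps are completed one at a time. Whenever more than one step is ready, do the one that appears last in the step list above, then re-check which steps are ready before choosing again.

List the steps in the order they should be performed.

d, c, b, a

d has no prerequisites → d first.
c, b and a are all available; c is listed later → c.
b and a are both available; b is listed later → b.
That leaves a as the only ready step → a.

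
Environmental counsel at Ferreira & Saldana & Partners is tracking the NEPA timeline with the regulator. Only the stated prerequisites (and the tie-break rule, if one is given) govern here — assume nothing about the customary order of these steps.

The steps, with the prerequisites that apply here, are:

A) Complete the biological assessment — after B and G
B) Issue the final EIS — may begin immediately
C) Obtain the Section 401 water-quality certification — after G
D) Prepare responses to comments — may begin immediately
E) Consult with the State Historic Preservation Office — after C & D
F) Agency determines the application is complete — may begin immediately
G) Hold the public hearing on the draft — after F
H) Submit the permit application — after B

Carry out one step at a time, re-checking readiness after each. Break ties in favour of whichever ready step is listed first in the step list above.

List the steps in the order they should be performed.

B, D and F have no prerequisites; B is listed earlier, so B is first.
D, F and H are all available; D is listed earlier → D.
Ready: F and H. F is listed earlier → F.
G now also ready, so the ready set is {G, H}; G is listed earlier → G.
A and C now also ready, so the ready set is {A, C, H}; A is listed earlier → A.
Ready: C and H. C is listed earlier → C.
E and H are both available; E is listed earlier → E.
That leaves H as the only ready step → H.

B → D → F → G → A → C → E → H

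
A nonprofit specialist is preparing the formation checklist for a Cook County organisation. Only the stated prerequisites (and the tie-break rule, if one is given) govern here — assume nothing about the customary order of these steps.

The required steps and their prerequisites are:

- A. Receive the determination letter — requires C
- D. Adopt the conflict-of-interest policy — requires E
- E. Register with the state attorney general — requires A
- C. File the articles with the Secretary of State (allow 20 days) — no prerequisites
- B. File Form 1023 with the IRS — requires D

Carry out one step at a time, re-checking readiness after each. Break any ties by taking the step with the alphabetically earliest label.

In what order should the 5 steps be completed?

C has no prerequisites → C first.
A is the only step now ready → A.
That leaves E as the only ready step → E.
D needed E, now all done → D.
Next only B has its prerequisites met → B.

C, A, E, D, B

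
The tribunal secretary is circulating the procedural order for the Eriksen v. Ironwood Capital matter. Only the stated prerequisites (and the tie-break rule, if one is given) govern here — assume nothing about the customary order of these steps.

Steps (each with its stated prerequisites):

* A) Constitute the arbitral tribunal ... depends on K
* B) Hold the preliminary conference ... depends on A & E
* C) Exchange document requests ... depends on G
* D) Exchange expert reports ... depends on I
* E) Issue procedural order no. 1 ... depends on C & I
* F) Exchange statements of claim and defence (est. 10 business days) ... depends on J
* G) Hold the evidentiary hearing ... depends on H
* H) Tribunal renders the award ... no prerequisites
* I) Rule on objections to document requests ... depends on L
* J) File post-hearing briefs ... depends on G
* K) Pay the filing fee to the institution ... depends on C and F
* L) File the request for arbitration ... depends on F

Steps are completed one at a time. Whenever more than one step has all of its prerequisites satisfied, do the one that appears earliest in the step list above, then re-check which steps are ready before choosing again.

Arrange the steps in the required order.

H, G, C, J, F, K, A, L, I, D, E, B

H has no prerequisites → H first.
G needed H, now all done → G.
Now C and J have their prerequisites met. C is listed earlier, so C next.
J needed G, now all done → J.
F is the only step now ready → F.
Ready: K and L. K is listed earlier → K.
A now also ready, so the ready set is {A, L}; A is listed earlier → A.
L is the only step now ready → L.
That leaves I as the only ready step → I.
D and E are both available; D is listed earlier → D.
E needed C and I, now all done → E.
Next only B has its prerequisites met → B.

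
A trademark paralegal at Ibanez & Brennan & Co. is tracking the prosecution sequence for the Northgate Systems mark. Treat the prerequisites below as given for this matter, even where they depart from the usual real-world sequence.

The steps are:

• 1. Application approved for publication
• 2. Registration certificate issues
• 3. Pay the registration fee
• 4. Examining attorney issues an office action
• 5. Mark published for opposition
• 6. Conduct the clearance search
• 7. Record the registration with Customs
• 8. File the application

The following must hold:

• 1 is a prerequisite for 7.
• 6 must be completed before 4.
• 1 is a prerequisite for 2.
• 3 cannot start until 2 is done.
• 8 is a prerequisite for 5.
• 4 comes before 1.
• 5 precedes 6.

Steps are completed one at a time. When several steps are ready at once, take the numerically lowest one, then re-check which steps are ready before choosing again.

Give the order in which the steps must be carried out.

8 has no prerequisites → 8 first.
5 needed 8, now all done → 5.
6 needed 5, now all done → 6.
That leaves 4 as the only ready step → 4.
Next only 1 has its prerequisites met → 1.
2 and 7 are both available; 2 has the earlier label → 2.
3 now also ready, so the ready set is {3, 7}; 3 has the earlier label → 3.
7 needed 1, now all done → 7.

8, 5, 6, 4, 1, 2, 3, 7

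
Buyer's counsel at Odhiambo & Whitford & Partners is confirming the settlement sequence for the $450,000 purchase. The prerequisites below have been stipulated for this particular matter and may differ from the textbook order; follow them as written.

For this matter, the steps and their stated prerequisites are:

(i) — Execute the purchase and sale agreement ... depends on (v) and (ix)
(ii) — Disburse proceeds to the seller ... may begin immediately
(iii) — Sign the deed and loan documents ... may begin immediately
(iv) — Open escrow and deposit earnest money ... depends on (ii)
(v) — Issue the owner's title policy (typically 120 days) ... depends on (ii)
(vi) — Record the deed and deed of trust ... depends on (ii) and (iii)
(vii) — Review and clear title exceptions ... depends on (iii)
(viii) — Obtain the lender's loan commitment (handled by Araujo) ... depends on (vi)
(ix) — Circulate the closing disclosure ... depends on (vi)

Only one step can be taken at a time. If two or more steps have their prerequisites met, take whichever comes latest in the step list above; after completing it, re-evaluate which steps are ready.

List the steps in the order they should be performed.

(iii), (vii), (ii), (vi), (ix), (viii), (v), (iv), (i)

(iii) and (ii) have no prerequisites; (iii) is listed later, so (iii) is first.
Ready: (vii) and (ii). (vii) is listed later → (vii).
Next only (ii) has its prerequisites met → (ii).
Ready: (vi), (v) and (iv). (vi) is listed later → (vi).
Now (ix), (viii), (v) and (iv) have their prerequisites met. (ix) is listed later, so (ix) next.
(viii), (v) and (iv) are all available; (viii) is listed later → (viii).
(v) and (iv) are both available; (v) is listed later → (v).
(i) now also ready, so the ready set is {(iv), (i)}; (iv) is listed later → (iv).
(i) is the only step now ready → (i).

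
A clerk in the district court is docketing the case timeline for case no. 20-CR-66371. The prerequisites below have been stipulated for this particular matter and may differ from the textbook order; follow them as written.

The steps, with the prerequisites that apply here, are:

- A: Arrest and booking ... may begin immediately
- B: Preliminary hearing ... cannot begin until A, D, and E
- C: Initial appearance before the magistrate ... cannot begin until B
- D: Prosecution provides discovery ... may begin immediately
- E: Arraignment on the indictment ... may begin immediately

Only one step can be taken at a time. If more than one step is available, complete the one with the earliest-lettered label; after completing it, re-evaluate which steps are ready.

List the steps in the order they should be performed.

A, D and E have no prerequisites; A has the earlier label, so A is first.
D and E are both available; D has the earlier label → D.
That leaves E as the only ready step → E.
Next only B has its prerequisites met → B.
C needed B, now all done → C.

A, D, E, B, C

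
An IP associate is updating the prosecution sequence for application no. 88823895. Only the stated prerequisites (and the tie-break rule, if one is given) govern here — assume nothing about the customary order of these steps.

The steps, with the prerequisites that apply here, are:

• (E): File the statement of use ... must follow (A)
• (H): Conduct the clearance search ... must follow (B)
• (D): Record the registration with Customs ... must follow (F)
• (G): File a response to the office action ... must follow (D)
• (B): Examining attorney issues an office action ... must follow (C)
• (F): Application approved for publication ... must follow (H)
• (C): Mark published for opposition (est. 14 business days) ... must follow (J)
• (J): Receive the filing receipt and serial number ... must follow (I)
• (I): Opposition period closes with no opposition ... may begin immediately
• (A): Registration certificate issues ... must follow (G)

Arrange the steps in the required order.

(I) has no prerequisites → (I) first.
(J) needed (I), now all done → (J).
That leaves (C) as the only ready step → (C).
(B) is the only step now ready → (B).
(H) needed (B), now all done → (H).
Next only (F) has its prerequisites met → (F).
(D) needed (F), now all done → (D).
(G) needed (D), now all done → (G).
(A) needed (G), now all done → (A).
(E) needed (A), now all done → (E).

(I) (J) (C) (B) (H) (F) (D) (G) (A) (E)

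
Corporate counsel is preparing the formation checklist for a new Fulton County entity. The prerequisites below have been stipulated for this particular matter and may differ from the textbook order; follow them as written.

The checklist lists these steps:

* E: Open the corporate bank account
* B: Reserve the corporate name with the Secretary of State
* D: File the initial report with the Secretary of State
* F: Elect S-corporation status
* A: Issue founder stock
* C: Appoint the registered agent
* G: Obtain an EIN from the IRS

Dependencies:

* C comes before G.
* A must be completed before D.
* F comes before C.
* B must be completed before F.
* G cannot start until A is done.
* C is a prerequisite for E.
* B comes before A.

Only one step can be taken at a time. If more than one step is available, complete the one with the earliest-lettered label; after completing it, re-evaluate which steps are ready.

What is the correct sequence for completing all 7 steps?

B, A, D, F, C, E, G

B has no prerequisites → B first.
A and F are both available; A has the earlier label → A.
Now D and F have their prerequisites met. D has the earlier label, so D next.
Next only F has its prerequisites met → F.
C is the only step now ready → C.
Ready: E and G. E has the earlier label → E.
That leaves G as the only ready step → G.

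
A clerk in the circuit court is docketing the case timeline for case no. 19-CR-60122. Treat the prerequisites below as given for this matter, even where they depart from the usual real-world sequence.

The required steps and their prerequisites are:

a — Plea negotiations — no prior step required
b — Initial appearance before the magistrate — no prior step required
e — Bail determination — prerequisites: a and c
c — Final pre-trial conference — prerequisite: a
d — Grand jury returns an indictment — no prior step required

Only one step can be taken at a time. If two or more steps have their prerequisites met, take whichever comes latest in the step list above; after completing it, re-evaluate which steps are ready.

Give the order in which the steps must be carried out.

d, b, a, c, e

d, b and a have no prerequisites; d is listed later, so d is first.
b and a are both available; b is listed later → b.
That leaves a as the only ready step → a.
c is the only step now ready → c.
e needed c and a, now all done → e.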